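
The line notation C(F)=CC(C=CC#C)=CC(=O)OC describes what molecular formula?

Heavy atoms from the SMILES: 10 C, 1 F, 2 O.
Implicit hydrogens by atom environment:
  6 × C: 1 H each → 6
  3 × C: no H
  2 × O: no H
  1 × C: 3 H
  1 × F: no H
  Total hydrogens = 9.
Molecular formula: C10H9FO2

C10H9FO2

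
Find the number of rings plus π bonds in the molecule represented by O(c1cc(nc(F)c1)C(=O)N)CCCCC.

Molecular formula from the SMILES: C11H15FN2O2.
DoU = (2C + 2 + N − H − X)/2 = (2·11 + 2 + 2 − 15 − 1)/2 = 10/2 = 5.
(Structurally: 1 ring(s) + 4 π bond(s) = 5.)

5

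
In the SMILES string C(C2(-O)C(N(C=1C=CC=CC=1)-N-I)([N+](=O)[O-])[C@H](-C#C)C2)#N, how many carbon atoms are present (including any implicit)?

13

The symbol for carbon appears 13 times in the SMILES.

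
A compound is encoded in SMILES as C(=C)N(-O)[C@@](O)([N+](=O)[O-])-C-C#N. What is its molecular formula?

C5H7N3O4

Heavy atoms from the SMILES: 5 C, 3 N, 4 O.
Implicit hydrogens by atom environment:
  2 × C: 2 H each → 4
  2 × C: no H
  2 × N: no H
  2 × O: 1 H each → 2
  1 × C: 1 H
  1 × N (charge +1): no H
  1 × O: no H
  1 × O (charge -1): no H
  Total hydrogens = 7.
Molecular formula: C5H7N3O4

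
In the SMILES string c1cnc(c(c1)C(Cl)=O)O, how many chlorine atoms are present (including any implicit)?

The symbol for chlorine appears 1 time in the SMILES.

1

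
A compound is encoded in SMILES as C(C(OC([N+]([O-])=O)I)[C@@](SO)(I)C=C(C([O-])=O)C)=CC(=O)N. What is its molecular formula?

C10H11I2N2O7S-

Heavy atoms from the SMILES: 10 C, 2 I, 2 N, 7 O, 1 S.
Implicit hydrogens by atom environment:
  5 × C: 1 H each → 5
  4 × C: no H
  4 × O: no H
  2 × I: no H
  2 × O (charge -1): no H
  1 × C: 3 H
  1 × N: 2 H
  1 × N (charge +1): no H
  1 × O: 1 H
  1 × S: no H
  Total hydrogens = 11.
Net charge -1.
Molecular formula: C10H11I2N2O7S-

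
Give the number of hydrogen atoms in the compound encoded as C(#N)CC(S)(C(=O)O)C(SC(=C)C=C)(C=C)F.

12

Hydrogens are implicit in SMILES; fill each atom to its normal valence:
  5 × C: no H
  4 × C: 2 H each → 8
  2 × C: 1 H each → 2
  1 × F: no H
  1 × N: no H
  1 × O: 1 H
  1 × O: no H
  1 × S: 1 H
  1 × S: no H
  Total hydrogens = 12.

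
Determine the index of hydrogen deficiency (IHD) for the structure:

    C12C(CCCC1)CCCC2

Molecular formula from the SMILES: C10H18.
DoU = (2C + 2 + N − H − X)/2 = (2·10 + 2 + 0 − 18 − 0)/2 = 4/2 = 2.
(Structurally: 2 ring(s) + 0 π bond(s) = 2.)

2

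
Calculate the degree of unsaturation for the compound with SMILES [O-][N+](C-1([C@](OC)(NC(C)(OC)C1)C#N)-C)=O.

Molecular formula from the SMILES: C9H15N3O4.
DoU = (2C + 2 + N − H − X)/2 = (2·9 + 2 + 3 − 15 − 0)/2 = 8/2 = 4.
(Structurally: 1 ring(s) + 3 π bond(s) = 4.)

4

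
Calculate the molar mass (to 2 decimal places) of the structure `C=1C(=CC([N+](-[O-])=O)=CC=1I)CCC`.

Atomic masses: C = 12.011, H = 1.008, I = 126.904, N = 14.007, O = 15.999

Molecular formula: C9H10INO2.
M = 9×12.011 + 10×1.008 + 1×126.904 + 1×14.007 + 2×15.999 = 291.09 g/mol.

291.09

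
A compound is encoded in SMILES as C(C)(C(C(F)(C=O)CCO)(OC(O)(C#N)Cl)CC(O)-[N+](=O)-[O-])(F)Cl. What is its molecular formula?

C11H14Cl2F2N2O7

Heavy atoms from the SMILES: 11 C, 2 Cl, 2 F, 2 N, 7 O.
Implicit hydrogens by atom environment:
  5 × C: no H
  3 × C: 2 H each → 6
  3 × O: 1 H each → 3
  3 × O: no H
  2 × C: 1 H each → 2
  2 × Cl: no H
  2 × F: no H
  1 × C: 3 H
  1 × N: no H
  1 × N (charge +1): no H
  1 × O (charge -1): no H
  Total hydrogens = 14.
Molecular formula: C11H14Cl2F2N2O7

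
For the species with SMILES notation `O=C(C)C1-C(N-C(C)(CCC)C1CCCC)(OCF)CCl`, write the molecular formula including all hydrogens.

C16H29ClFNO2

Heavy atoms from the SMILES: 16 C, 1 Cl, 1 F, 1 N, 2 O.
Implicit hydrogens by atom environment:
  7 × C: 2 H each → 14
  4 × C: 3 H each → 12
  3 × C: no H
  2 × C: 1 H each → 2
  2 × O: no H
  1 × Cl: no H
  1 × F: no H
  1 × N: 1 H
  Total hydrogens = 29.
Molecular formula: C16H29ClFNO2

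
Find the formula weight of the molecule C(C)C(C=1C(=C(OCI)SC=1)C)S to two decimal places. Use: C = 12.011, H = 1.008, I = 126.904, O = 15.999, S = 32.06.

Molecular formula: C9H13IOS2.
M = 9×12.011 + 13×1.008 + 1×126.904 + 1×15.999 + 2×32.06 = 328.23 g/mol.

328.23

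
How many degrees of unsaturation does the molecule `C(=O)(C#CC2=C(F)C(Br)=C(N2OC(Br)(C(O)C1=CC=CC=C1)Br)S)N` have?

10

Molecular formula from the SMILES: C15H10Br3FN2O3S.
DoU = (2C + 2 + N − H − X)/2 = (2·15 + 2 + 2 − 10 − 4)/2 = 20/2 = 10.
(Structurally: 2 ring(s) + 8 π bond(s) = 10.)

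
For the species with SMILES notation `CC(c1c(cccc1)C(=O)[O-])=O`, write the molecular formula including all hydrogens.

Heavy atoms from the SMILES: 9 C, 3 O.
Implicit hydrogens by atom environment:
  4 × C (aromatic): 1 H each → 4
  2 × C (aromatic): no H
  2 × C: no H
  2 × O: no H
  1 × C: 3 H
  1 × O (charge -1): no H
  Total hydrogens = 7.
Net charge -1.
Molecular formula: C9H7O3-

C9H7O3-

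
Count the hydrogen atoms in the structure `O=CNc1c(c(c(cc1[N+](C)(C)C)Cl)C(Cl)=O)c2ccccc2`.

Hydrogens are implicit in SMILES; fill each atom to its normal valence:
  6 × C (aromatic): 1 H each → 6
  6 × C (aromatic): no H
  3 × C: 3 H each → 9
  2 × Cl: no H
  2 × O: no H
  1 × C: 1 H
  1 × C: no H
  1 × N: 1 H
  1 × N (charge +1): no H
  Total hydrogens = 17.

17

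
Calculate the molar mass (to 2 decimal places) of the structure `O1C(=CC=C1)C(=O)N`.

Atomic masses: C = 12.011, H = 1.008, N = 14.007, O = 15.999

Molecular formula: C5H5NO2.
M = 5×12.011 + 5×1.008 + 1×14.007 + 2×15.999 = 111.10 g/mol.

111.10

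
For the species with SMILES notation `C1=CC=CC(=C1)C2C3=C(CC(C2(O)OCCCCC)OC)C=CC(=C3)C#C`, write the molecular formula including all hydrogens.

Heavy atoms from the SMILES: 24 C, 3 O.
Implicit hydrogens by atom environment:
  8 × C (aromatic): 1 H each → 8
  5 × C: 2 H each → 10
  4 × C (aromatic): no H
  3 × C: 1 H each → 3
  2 × C: 3 H each → 6
  2 × C: no H
  2 × O: no H
  1 × O: 1 H
  Total hydrogens = 28.
Molecular formula: C24H28O3

C24H28O3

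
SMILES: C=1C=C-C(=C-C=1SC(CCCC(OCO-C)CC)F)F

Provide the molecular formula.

C15H22F2O2S

Heavy atoms from the SMILES: 15 C, 2 F, 2 O, 1 S.
Implicit hydrogens by atom environment:
  5 × C: 2 H each → 10
  4 × C (aromatic): 1 H each → 4
  2 × C: 3 H each → 6
  2 × C: 1 H each → 2
  2 × C (aromatic): no H
  2 × F: no H
  2 × O: no H
  1 × S: no H
  Total hydrogens = 22.
Molecular formula: C15H22F2O2S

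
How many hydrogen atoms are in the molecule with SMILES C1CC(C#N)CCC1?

11

Hydrogens are implicit in SMILES; fill each atom to its normal valence:
  5 × C: 2 H each → 10
  1 × C: 1 H
  1 × C: no H
  1 × N: no H
  Total hydrogens = 11.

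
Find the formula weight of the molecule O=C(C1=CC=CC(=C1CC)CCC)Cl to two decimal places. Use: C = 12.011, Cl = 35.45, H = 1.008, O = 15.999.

Molecular formula: C12H15ClO.
M = 12×12.011 + 1×35.45 + 15×1.008 + 1×15.999 = 210.70 g/mol.

210.70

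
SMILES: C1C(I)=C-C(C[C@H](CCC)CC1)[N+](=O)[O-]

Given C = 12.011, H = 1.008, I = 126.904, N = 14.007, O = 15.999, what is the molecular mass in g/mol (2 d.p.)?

323.17

Molecular formula: C11H18INO2.
M = 11×12.011 + 18×1.008 + 1×126.904 + 1×14.007 + 2×15.999 = 323.17 g/mol.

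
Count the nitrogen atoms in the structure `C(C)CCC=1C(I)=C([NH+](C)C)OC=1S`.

The symbol for nitrogen appears 1 time in the SMILES.

1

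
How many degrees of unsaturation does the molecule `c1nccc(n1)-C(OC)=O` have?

5

Molecular formula from the SMILES: C6H6N2O2.
DoU = (2C + 2 + N − H − X)/2 = (2·6 + 2 + 2 − 6 − 0)/2 = 10/2 = 5.
(Structurally: 1 ring(s) + 4 π bond(s) = 5.)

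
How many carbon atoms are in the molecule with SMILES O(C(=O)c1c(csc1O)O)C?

6

The symbol for carbon appears 6 times in the SMILES. Lowercase c denotes aromatic carbon and counts toward C.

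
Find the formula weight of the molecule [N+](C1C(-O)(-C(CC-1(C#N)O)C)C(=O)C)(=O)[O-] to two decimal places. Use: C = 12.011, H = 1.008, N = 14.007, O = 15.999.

Molecular formula: C9H12N2O5.
M = 9×12.011 + 12×1.008 + 2×14.007 + 5×15.999 = 228.20 g/mol.

228.20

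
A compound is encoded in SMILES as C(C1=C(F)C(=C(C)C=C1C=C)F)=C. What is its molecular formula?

Heavy atoms from the SMILES: 11 C, 2 F.
Implicit hydrogens by atom environment:
  5 × C (aromatic): no H
  2 × C: 2 H each → 4
  2 × C: 1 H each → 2
  2 × F: no H
  1 × C: 3 H
  1 × C (aromatic): 1 H
  Total hydrogens = 10.
Molecular formula: C11H10F2

C11H10F2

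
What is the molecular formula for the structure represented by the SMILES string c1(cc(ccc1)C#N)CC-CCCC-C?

Heavy atoms from the SMILES: 14 C, 1 N.
Implicit hydrogens by atom environment:
  6 × C: 2 H each → 12
  4 × C (aromatic): 1 H each → 4
  2 × C (aromatic): no H
  1 × C: 3 H
  1 × C: no H
  1 × N: no H
  Total hydrogens = 19.
Molecular formula: C14H19N

C14H19N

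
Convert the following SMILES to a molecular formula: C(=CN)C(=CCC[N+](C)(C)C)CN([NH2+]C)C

[C12H28N4]2+

Heavy atoms from the SMILES: 12 C, 4 N.
Implicit hydrogens by atom environment:
  5 × C: 3 H each → 15
  3 × C: 2 H each → 6
  3 × C: 1 H each → 3
  1 × C: no H
  1 × N (charge +1): 2 H
  1 × N: 2 H
  1 × N: no H
  1 × N (charge +1): no H
  Total hydrogens = 28.
Net charge +2.
Molecular formula: [C12H28N4]2+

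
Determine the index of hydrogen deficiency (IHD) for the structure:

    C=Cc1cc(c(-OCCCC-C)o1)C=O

Molecular formula from the SMILES: C12H16O3.
DoU = (2C + 2 + N − H − X)/2 = (2·12 + 2 + 0 − 16 − 0)/2 = 10/2 = 5.
(Structurally: 1 ring(s) + 4 π bond(s) = 5.)

5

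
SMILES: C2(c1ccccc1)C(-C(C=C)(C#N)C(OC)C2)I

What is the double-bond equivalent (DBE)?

Molecular formula from the SMILES: C15H16INO.
DoU = (2C + 2 + N − H − X)/2 = (2·15 + 2 + 1 − 16 − 1)/2 = 16/2 = 8.
(Structurally: 2 ring(s) + 6 π bond(s) = 8.)

8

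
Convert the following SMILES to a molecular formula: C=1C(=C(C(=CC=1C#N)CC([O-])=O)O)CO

Heavy atoms from the SMILES: 10 C, 1 N, 4 O.
Implicit hydrogens by atom environment:
  4 × C (aromatic): no H
  2 × C: 2 H each → 4
  2 × C (aromatic): 1 H each → 2
  2 × C: no H
  2 × O: 1 H each → 2
  1 × N: no H
  1 × O: no H
  1 × O (charge -1): no H
  Total hydrogens = 8.
Net charge -1.
Molecular formula: C10H8NO4-

C10H8NO4-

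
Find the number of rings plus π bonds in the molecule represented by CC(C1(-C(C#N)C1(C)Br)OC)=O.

Molecular formula from the SMILES: C8H10BrNO2.
DoU = (2C + 2 + N − H − X)/2 = (2·8 + 2 + 1 − 10 − 1)/2 = 8/2 = 4.
(Structurally: 1 ring(s) + 3 π bond(s) = 4.)

4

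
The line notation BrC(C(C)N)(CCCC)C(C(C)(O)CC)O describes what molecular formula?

C12H26BrNO2

Heavy atoms from the SMILES: 1 Br, 12 C, 1 N, 2 O.
Implicit hydrogens by atom environment:
  4 × C: 3 H each → 12
  4 × C: 2 H each → 8
  2 × C: 1 H each → 2
  2 × C: no H
  2 × O: 1 H each → 2
  1 × Br: no H
  1 × N: 2 H
  Total hydrogens = 26.
Molecular formula: C12H26BrNO2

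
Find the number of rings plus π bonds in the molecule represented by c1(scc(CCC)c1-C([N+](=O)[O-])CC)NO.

4

Molecular formula from the SMILES: C10H16N2O3S.
DoU = (2C + 2 + N − H − X)/2 = (2·10 + 2 + 2 − 16 − 0)/2 = 8/2 = 4.
(Structurally: 1 ring(s) + 3 π bond(s) = 4.)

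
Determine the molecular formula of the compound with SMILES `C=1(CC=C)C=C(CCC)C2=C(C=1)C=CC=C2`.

Heavy atoms from the SMILES: 16 C.
Implicit hydrogens by atom environment:
  6 × C (aromatic): 1 H each → 6
  4 × C: 2 H each → 8
  4 × C (aromatic): no H
  1 × C: 3 H
  1 × C: 1 H
  Total hydrogens = 18.
Molecular formula: C16H18

C16H18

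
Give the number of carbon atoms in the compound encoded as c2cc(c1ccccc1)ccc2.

The symbol for carbon appears 12 times in the SMILES. Lowercase c denotes aromatic carbon and counts toward C.

12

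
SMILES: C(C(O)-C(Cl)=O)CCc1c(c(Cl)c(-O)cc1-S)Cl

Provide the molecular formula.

Heavy atoms from the SMILES: 11 C, 3 Cl, 3 O, 1 S.
Implicit hydrogens by atom environment:
  5 × C (aromatic): no H
  3 × C: 2 H each → 6
  3 × Cl: no H
  2 × O: 1 H each → 2
  1 × C (aromatic): 1 H
  1 × C: 1 H
  1 × C: no H
  1 × O: no H
  1 × S: 1 H
  Total hydrogens = 11.
Molecular formula: C11H11Cl3O3S

C11H11Cl3O3S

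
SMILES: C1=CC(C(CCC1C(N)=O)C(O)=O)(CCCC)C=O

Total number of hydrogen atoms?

Hydrogens are implicit in SMILES; fill each atom to its normal valence:
  5 × C: 2 H each → 10
  5 × C: 1 H each → 5
  3 × C: no H
  3 × O: no H
  1 × C: 3 H
  1 × N: 2 H
  1 × O: 1 H
  Total hydrogens = 21.

21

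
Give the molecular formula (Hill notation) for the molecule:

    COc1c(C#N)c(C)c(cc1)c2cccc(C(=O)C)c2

C17H15NO2

Heavy atoms from the SMILES: 17 C, 1 N, 2 O.
Implicit hydrogens by atom environment:
  6 × C (aromatic): 1 H each → 6
  6 × C (aromatic): no H
  3 × C: 3 H each → 9
  2 × C: no H
  2 × O: no H
  1 × N: no H
  Total hydrogens = 15.
Molecular formula: C17H15NO2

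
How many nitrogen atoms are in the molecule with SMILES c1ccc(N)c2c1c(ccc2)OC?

1

The symbol for nitrogen appears 1 time in the SMILES.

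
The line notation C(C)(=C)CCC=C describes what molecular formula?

Heavy atoms from the SMILES: 7 C.
Implicit hydrogens by atom environment:
  4 × C: 2 H each → 8
  1 × C: 3 H
  1 × C: 1 H
  1 × C: no H
  Total hydrogens = 12.
Molecular formula: C7H12

C7H12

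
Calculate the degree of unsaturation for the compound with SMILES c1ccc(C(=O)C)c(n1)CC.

5

Molecular formula from the SMILES: C9H11NO.
DoU = (2C + 2 + N − H − X)/2 = (2·9 + 2 + 1 − 11 − 0)/2 = 10/2 = 5.
(Structurally: 1 ring(s) + 4 π bond(s) = 5.)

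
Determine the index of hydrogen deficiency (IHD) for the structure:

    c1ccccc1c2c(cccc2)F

Molecular formula from the SMILES: C12H9F.
DoU = (2C + 2 + N − H − X)/2 = (2·12 + 2 + 0 − 9 − 1)/2 = 16/2 = 8.
(Structurally: 2 ring(s) + 6 π bond(s) = 8.)

8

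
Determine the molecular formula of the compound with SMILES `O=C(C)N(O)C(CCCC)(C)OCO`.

C9H19NO4

Heavy atoms from the SMILES: 9 C, 1 N, 4 O.
Implicit hydrogens by atom environment:
  4 × C: 2 H each → 8
  3 × C: 3 H each → 9
  2 × C: no H
  2 × O: 1 H each → 2
  2 × O: no H
  1 × N: no H
  Total hydrogens = 19.
Molecular formula: C9H19NO4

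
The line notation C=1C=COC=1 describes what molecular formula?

Heavy atoms from the SMILES: 4 C, 1 O.
Implicit hydrogens by atom environment:
  4 × C (aromatic): 1 H each → 4
  1 × O (aromatic): no H
  Total hydrogens = 4.
Molecular formula: C4H4O

C4H4O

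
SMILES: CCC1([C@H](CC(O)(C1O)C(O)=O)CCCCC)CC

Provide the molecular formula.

Heavy atoms from the SMILES: 15 C, 4 O.
Implicit hydrogens by atom environment:
  7 × C: 2 H each → 14
  3 × C: 3 H each → 9
  3 × C: no H
  3 × O: 1 H each → 3
  2 × C: 1 H each → 2
  1 × O: no H
  Total hydrogens = 28.
Molecular formula: C15H28O4

C15H28O4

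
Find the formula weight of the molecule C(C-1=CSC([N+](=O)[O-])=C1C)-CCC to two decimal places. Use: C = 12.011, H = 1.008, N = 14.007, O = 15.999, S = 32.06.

Molecular formula: C9H13NO2S.
M = 9×12.011 + 13×1.008 + 1×14.007 + 2×15.999 + 1×32.06 = 199.27 g/mol.

199.27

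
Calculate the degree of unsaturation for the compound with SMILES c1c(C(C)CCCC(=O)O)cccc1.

Molecular formula from the SMILES: C12H16O2.
DoU = (2C + 2 + N − H − X)/2 = (2·12 + 2 + 0 − 16 − 0)/2 = 10/2 = 5.
(Structurally: 1 ring(s) + 4 π bond(s) = 5.)

5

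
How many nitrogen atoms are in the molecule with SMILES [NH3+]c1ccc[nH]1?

The symbol for nitrogen appears 2 times in the SMILES.

2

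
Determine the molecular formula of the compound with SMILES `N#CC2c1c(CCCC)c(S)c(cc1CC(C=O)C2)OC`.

C17H21NO2S

Heavy atoms from the SMILES: 17 C, 1 N, 2 O, 1 S.
Implicit hydrogens by atom environment:
  5 × C: 2 H each → 10
  5 × C (aromatic): no H
  3 × C: 1 H each → 3
  2 × C: 3 H each → 6
  2 × O: no H
  1 × C (aromatic): 1 H
  1 × C: no H
  1 × N: no H
  1 × S: 1 H
  Total hydrogens = 21.
Molecular formula: C17H21NO2S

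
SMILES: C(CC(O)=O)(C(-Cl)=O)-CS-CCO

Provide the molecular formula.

C7H11ClO4S

Heavy atoms from the SMILES: 7 C, 1 Cl, 4 O, 1 S.
Implicit hydrogens by atom environment:
  4 × C: 2 H each → 8
  2 × C: no H
  2 × O: 1 H each → 2
  2 × O: no H
  1 × C: 1 H
  1 × Cl: no H
  1 × S: no H
  Total hydrogens = 11.
Molecular formula: C7H11ClO4S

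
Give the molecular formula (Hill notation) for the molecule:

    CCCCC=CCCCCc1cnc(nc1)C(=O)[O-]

Heavy atoms from the SMILES: 15 C, 2 N, 2 O.
Implicit hydrogens by atom environment:
  7 × C: 2 H each → 14
  2 × C (aromatic): 1 H each → 2
  2 × C: 1 H each → 2
  2 × C (aromatic): no H
  2 × N (aromatic): no H
  1 × C: 3 H
  1 × C: no H
  1 × O: no H
  1 × O (charge -1): no H
  Total hydrogens = 21.
Net charge -1.
Molecular formula: C15H21N2O2-

C15H21N2O2-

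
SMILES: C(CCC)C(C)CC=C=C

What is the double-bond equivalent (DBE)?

Molecular formula from the SMILES: C10H18.
DoU = (2C + 2 + N − H − X)/2 = (2·10 + 2 + 0 − 18 − 0)/2 = 4/2 = 2.
(Structurally: 0 ring(s) + 2 π bond(s) = 2.)

2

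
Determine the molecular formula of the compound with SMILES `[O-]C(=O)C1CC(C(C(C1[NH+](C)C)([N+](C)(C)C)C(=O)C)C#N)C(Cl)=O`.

Heavy atoms from the SMILES: 16 C, 1 Cl, 3 N, 4 O.
Implicit hydrogens by atom environment:
  6 × C: 3 H each → 18
  5 × C: no H
  4 × C: 1 H each → 4
  3 × O: no H
  1 × C: 2 H
  1 × Cl: no H
  1 × N (charge +1): 1 H
  1 × N (charge +1): no H
  1 × N: no H
  1 × O (charge -1): no H
  Total hydrogens = 25.
Net charge +1.
Molecular formula: C16H25ClN3O4+

C16H25ClN3O4+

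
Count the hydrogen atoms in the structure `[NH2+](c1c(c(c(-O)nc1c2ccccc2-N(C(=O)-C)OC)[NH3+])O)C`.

20

Hydrogens are implicit in SMILES; fill each atom to its normal valence:
  7 × C (aromatic): no H
  4 × C (aromatic): 1 H each → 4
  3 × C: 3 H each → 9
  2 × O: 1 H each → 2
  2 × O: no H
  1 × C: no H
  1 × N (charge +1): 3 H
  1 × N (charge +1): 2 H
  1 × N (aromatic): no H
  1 × N: no H
  Total hydrogens = 20.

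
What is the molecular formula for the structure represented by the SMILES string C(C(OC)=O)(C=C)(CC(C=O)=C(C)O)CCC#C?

C14H18O4

Heavy atoms from the SMILES: 14 C, 4 O.
Implicit hydrogens by atom environment:
  5 × C: no H
  4 × C: 2 H each → 8
  3 × C: 1 H each → 3
  3 × O: no H
  2 × C: 3 H each → 6
  1 × O: 1 H
  Total hydrogens = 18.
Molecular formula: C14H18O4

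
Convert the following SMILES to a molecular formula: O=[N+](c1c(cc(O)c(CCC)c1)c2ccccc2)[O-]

C15H15NO3

Heavy atoms from the SMILES: 15 C, 1 N, 3 O.
Implicit hydrogens by atom environment:
  7 × C (aromatic): 1 H each → 7
  5 × C (aromatic): no H
  2 × C: 2 H each → 4
  1 × C: 3 H
  1 × N (charge +1): no H
  1 × O: 1 H
  1 × O: no H
  1 × O (charge -1): no H
  Total hydrogens = 15.
Molecular formula: C15H15NO3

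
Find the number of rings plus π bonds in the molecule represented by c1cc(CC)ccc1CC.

4

Molecular formula from the SMILES: C10H14.
DoU = (2C + 2 + N − H − X)/2 = (2·10 + 2 + 0 − 14 − 0)/2 = 8/2 = 4.
(Structurally: 1 ring(s) + 3 π bond(s) = 4.)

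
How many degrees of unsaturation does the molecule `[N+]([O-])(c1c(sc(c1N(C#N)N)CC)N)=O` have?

Molecular formula from the SMILES: C7H9N5O2S.
DoU = (2C + 2 + N − H − X)/2 = (2·7 + 2 + 5 − 9 − 0)/2 = 12/2 = 6.
(Structurally: 1 ring(s) + 5 π bond(s) = 6.)

6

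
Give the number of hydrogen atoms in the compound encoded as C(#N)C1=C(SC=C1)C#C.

Hydrogens are implicit in SMILES; fill each atom to its normal valence:
  2 × C (aromatic): 1 H each → 2
  2 × C (aromatic): no H
  2 × C: no H
  1 × C: 1 H
  1 × N: no H
  1 × S (aromatic): no H
  Total hydrogens = 3.

3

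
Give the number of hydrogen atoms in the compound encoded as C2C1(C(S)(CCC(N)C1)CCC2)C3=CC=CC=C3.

Hydrogens are implicit in SMILES; fill each atom to its normal valence:
  7 × C: 2 H each → 14
  5 × C (aromatic): 1 H each → 5
  2 × C: no H
  1 × C: 1 H
  1 × C (aromatic): no H
  1 × N: 2 H
  1 × S: 1 H
  Total hydrogens = 23.

23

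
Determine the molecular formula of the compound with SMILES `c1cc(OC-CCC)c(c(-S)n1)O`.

C9H13NO2S

Heavy atoms from the SMILES: 9 C, 1 N, 2 O, 1 S.
Implicit hydrogens by atom environment:
  3 × C: 2 H each → 6
  3 × C (aromatic): no H
  2 × C (aromatic): 1 H each → 2
  1 × C: 3 H
  1 × N (aromatic): no H
  1 × O: 1 H
  1 × O: no H
  1 × S: 1 H
  Total hydrogens = 13.
Molecular formula: C9H13NO2S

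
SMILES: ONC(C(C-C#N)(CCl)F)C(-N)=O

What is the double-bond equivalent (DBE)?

Molecular formula from the SMILES: C6H9ClFN3O2.
DoU = (2C + 2 + N − H − X)/2 = (2·6 + 2 + 3 − 9 − 2)/2 = 6/2 = 3.
(Structurally: 0 ring(s) + 3 π bond(s) = 3.)

3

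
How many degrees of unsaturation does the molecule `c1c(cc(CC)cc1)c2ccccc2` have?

8

Molecular formula from the SMILES: C14H14.
DoU = (2C + 2 + N − H − X)/2 = (2·14 + 2 + 0 − 14 − 0)/2 = 16/2 = 8.
(Structurally: 2 ring(s) + 6 π bond(s) = 8.)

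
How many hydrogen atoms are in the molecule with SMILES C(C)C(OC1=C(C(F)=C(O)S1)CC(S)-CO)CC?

19

Hydrogens are implicit in SMILES; fill each atom to its normal valence:
  4 × C: 2 H each → 8
  4 × C (aromatic): no H
  2 × C: 3 H each → 6
  2 × C: 1 H each → 2
  2 × O: 1 H each → 2
  1 × F: no H
  1 × O: no H
  1 × S: 1 H
  1 × S (aromatic): no H
  Total hydrogens = 19.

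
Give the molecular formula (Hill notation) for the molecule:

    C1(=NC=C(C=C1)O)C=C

Heavy atoms from the SMILES: 7 C, 1 N, 1 O.
Implicit hydrogens by atom environment:
  3 × C (aromatic): 1 H each → 3
  2 × C (aromatic): no H
  1 × C: 2 H
  1 × C: 1 H
  1 × N (aromatic): no H
  1 × O: 1 H
  Total hydrogens = 7.
Molecular formula: C7H7NO

C7H7NO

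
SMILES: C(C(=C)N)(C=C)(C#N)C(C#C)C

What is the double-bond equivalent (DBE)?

Molecular formula from the SMILES: C10H12N2.
DoU = (2C + 2 + N − H − X)/2 = (2·10 + 2 + 2 − 12 − 0)/2 = 12/2 = 6.
(Structurally: 0 ring(s) + 6 π bond(s) = 6.)

6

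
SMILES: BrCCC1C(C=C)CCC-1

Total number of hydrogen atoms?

15

Hydrogens are implicit in SMILES; fill each atom to its normal valence:
  6 × C: 2 H each → 12
  3 × C: 1 H each → 3
  1 × Br: no H
  Total hydrogens = 15.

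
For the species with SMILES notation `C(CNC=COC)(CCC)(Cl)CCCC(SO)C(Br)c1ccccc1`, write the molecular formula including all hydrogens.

Heavy atoms from the SMILES: 1 Br, 19 C, 1 Cl, 1 N, 2 O, 1 S.
Implicit hydrogens by atom environment:
  6 × C: 2 H each → 12
  5 × C (aromatic): 1 H each → 5
  4 × C: 1 H each → 4
  2 × C: 3 H each → 6
  1 × Br: no H
  1 × C: no H
  1 × C (aromatic): no H
  1 × Cl: no H
  1 × N: 1 H
  1 × O: 1 H
  1 × O: no H
  1 × S: no H
  Total hydrogens = 29.
Molecular formula: C19H29BrClNO2S

C19H29BrClNO2S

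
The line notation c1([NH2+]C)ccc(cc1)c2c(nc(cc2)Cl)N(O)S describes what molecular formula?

Heavy atoms from the SMILES: 12 C, 1 Cl, 3 N, 1 O, 1 S.
Implicit hydrogens by atom environment:
  6 × C (aromatic): 1 H each → 6
  5 × C (aromatic): no H
  1 × C: 3 H
  1 × Cl: no H
  1 × N (charge +1): 2 H
  1 × N (aromatic): no H
  1 × N: no H
  1 × O: 1 H
  1 × S: 1 H
  Total hydrogens = 13.
Net charge +1.
Molecular formula: C12H13ClN3OS+

C12H13ClN3OS+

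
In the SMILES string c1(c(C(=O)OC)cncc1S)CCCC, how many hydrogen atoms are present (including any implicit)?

Hydrogens are implicit in SMILES; fill each atom to its normal valence:
  3 × C: 2 H each → 6
  3 × C (aromatic): no H
  2 × C: 3 H each → 6
  2 × C (aromatic): 1 H each → 2
  2 × O: no H
  1 × C: no H
  1 × N (aromatic): no H
  1 × S: 1 H
  Total hydrogens = 15.

15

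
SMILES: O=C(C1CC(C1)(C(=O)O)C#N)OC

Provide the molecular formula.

Heavy atoms from the SMILES: 8 C, 1 N, 4 O.
Implicit hydrogens by atom environment:
  4 × C: no H
  3 × O: no H
  2 × C: 2 H each → 4
  1 × C: 3 H
  1 × C: 1 H
  1 × N: no H
  1 × O: 1 H
  Total hydrogens = 9.
Molecular formula: C8H9NO4

C8H9NO4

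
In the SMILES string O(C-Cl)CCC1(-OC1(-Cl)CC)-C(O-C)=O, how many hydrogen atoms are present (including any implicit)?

Hydrogens are implicit in SMILES; fill each atom to its normal valence:
  4 × C: 2 H each → 8
  4 × O: no H
  3 × C: no H
  2 × C: 3 H each → 6
  2 × Cl: no H
  Total hydrogens = 14.

14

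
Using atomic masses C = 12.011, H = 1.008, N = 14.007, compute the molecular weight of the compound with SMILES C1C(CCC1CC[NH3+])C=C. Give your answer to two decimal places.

140.25

Molecular formula: C9H18N+.
M = 9×12.011 + 18×1.008 + 1×14.007 = 140.25 g/mol.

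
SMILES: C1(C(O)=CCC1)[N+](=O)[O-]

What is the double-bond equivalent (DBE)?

3

Molecular formula from the SMILES: C5H7NO3.
DoU = (2C + 2 + N − H − X)/2 = (2·5 + 2 + 1 − 7 − 0)/2 = 6/2 = 3.
(Structurally: 1 ring(s) + 2 π bond(s) = 3.)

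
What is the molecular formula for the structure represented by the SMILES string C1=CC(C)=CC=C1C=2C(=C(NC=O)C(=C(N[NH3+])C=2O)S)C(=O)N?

C15H17N4O3S+

Heavy atoms from the SMILES: 15 C, 4 N, 3 O, 1 S.
Implicit hydrogens by atom environment:
  8 × C (aromatic): no H
  4 × C (aromatic): 1 H each → 4
  2 × N: 1 H each → 2
  2 × O: no H
  1 × C: 3 H
  1 × C: 1 H
  1 × C: no H
  1 × N (charge +1): 3 H
  1 × N: 2 H
  1 × O: 1 H
  1 × S: 1 H
  Total hydrogens = 17.
Net charge +1.
Molecular formula: C15H17N4O3S+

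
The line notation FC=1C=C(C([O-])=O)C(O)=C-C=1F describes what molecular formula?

Heavy atoms from the SMILES: 7 C, 2 F, 3 O.
Implicit hydrogens by atom environment:
  4 × C (aromatic): no H
  2 × C (aromatic): 1 H each → 2
  2 × F: no H
  1 × C: no H
  1 × O: 1 H
  1 × O: no H
  1 × O (charge -1): no H
  Total hydrogens = 3.
Net charge -1.
Molecular formula: C7H3F2O3-

C7H3F2O3-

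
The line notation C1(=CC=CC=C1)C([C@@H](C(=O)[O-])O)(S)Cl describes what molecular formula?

Heavy atoms from the SMILES: 9 C, 1 Cl, 3 O, 1 S.
Implicit hydrogens by atom environment:
  5 × C (aromatic): 1 H each → 5
  2 × C: no H
  1 × C: 1 H
  1 × C (aromatic): no H
  1 × Cl: no H
  1 × O: 1 H
  1 × O: no H
  1 × O (charge -1): no H
  1 × S: 1 H
  Total hydrogens = 8.
Net charge -1.
Molecular formula: C9H8ClO3S-

C9H8ClO3S-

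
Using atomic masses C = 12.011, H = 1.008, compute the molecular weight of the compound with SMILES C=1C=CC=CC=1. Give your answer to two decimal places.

Molecular formula: C6H6.
M = 6×12.011 + 6×1.008 = 78.11 g/mol.

78.11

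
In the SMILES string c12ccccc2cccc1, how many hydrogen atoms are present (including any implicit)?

Hydrogens are implicit in SMILES; fill each atom to its normal valence:
  8 × C (aromatic): 1 H each → 8
  2 × C (aromatic): no H
  Total hydrogens = 8.

8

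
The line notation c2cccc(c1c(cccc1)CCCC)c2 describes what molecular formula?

Heavy atoms from the SMILES: 16 C.
Implicit hydrogens by atom environment:
  9 × C (aromatic): 1 H each → 9
  3 × C: 2 H each → 6
  3 × C (aromatic): no H
  1 × C: 3 H
  Total hydrogens = 18.
Molecular formula: C16H18

C16H18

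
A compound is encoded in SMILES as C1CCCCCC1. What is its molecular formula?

C7H14

Heavy atoms from the SMILES: 7 C.
Implicit hydrogens by atom environment:
  7 × C: 2 H each → 14
  Total hydrogens = 14.
Molecular formula: C7H14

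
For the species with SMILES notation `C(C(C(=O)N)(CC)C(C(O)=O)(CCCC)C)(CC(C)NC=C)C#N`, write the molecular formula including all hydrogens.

Heavy atoms from the SMILES: 18 C, 3 N, 3 O.
Implicit hydrogens by atom environment:
  6 × C: 2 H each → 12
  5 × C: no H
  4 × C: 3 H each → 12
  3 × C: 1 H each → 3
  2 × O: no H
  1 × N: 2 H
  1 × N: 1 H
  1 × N: no H
  1 × O: 1 H
  Total hydrogens = 31.
Molecular formula: C18H31N3O3

C18H31N3O3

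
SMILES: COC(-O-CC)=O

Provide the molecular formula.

Heavy atoms from the SMILES: 4 C, 3 O.
Implicit hydrogens by atom environment:
  3 × O: no H
  2 × C: 3 H each → 6
  1 × C: 2 H
  1 × C: no H
  Total hydrogens = 8.
Molecular formula: C4H8O3

C4H8O3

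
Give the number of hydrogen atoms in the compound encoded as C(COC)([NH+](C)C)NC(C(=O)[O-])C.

Hydrogens are implicit in SMILES; fill each atom to its normal valence:
  4 × C: 3 H each → 12
  2 × C: 1 H each → 2
  2 × O: no H
  1 × C: 2 H
  1 × C: no H
  1 × N: 1 H
  1 × N (charge +1): 1 H
  1 × O (charge -1): no H
  Total hydrogens = 18.

18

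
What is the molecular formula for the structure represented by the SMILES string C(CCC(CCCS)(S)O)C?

C8H18OS2

Heavy atoms from the SMILES: 8 C, 1 O, 2 S.
Implicit hydrogens by atom environment:
  6 × C: 2 H each → 12
  2 × S: 1 H each → 2
  1 × C: 3 H
  1 × C: no H
  1 × O: 1 H
  Total hydrogens = 18.
Molecular formula: C8H18OS2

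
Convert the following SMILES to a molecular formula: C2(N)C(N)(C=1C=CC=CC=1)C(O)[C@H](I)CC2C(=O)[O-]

C13H16IN2O3-

Heavy atoms from the SMILES: 13 C, 1 I, 2 N, 3 O.
Implicit hydrogens by atom environment:
  5 × C (aromatic): 1 H each → 5
  4 × C: 1 H each → 4
  2 × C: no H
  2 × N: 2 H each → 4
  1 × C: 2 H
  1 × C (aromatic): no H
  1 × I: no H
  1 × O: 1 H
  1 × O: no H
  1 × O (charge -1): no H
  Total hydrogens = 16.
Net charge -1.
Molecular formula: C13H16IN2O3-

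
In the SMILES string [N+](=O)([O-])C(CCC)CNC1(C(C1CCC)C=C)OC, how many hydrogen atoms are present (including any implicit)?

Hydrogens are implicit in SMILES; fill each atom to its normal valence:
  6 × C: 2 H each → 12
  4 × C: 1 H each → 4
  3 × C: 3 H each → 9
  2 × O: no H
  1 × C: no H
  1 × N: 1 H
  1 × N (charge +1): no H
  1 × O (charge -1): no H
  Total hydrogens = 26.

26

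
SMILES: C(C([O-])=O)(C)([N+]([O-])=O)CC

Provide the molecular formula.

Heavy atoms from the SMILES: 5 C, 1 N, 4 O.
Implicit hydrogens by atom environment:
  2 × C: 3 H each → 6
  2 × C: no H
  2 × O: no H
  2 × O (charge -1): no H
  1 × C: 2 H
  1 × N (charge +1): no H
  Total hydrogens = 8.
Net charge -1.
Molecular formula: C5H8NO4-

C5H8NO4-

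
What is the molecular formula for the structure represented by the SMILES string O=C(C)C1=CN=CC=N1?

C6H6N2O

Heavy atoms from the SMILES: 6 C, 2 N, 1 O.
Implicit hydrogens by atom environment:
  3 × C (aromatic): 1 H each → 3
  2 × N (aromatic): no H
  1 × C: 3 H
  1 × C (aromatic): no H
  1 × C: no H
  1 × O: no H
  Total hydrogens = 6.
Molecular formula: C6H6N2O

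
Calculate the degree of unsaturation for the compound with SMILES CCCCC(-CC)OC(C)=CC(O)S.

1

Molecular formula from the SMILES: C11H22O2S.
DoU = (2C + 2 + N − H − X)/2 = (2·11 + 2 + 0 − 22 − 0)/2 = 2/2 = 1.
(Structurally: 0 ring(s) + 1 π bond(s) = 1.)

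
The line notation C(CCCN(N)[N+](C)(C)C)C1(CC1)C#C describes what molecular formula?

Heavy atoms from the SMILES: 12 C, 3 N.
Implicit hydrogens by atom environment:
  6 × C: 2 H each → 12
  3 × C: 3 H each → 9
  2 × C: no H
  1 × C: 1 H
  1 × N: 2 H
  1 × N: no H
  1 × N (charge +1): no H
  Total hydrogens = 24.
Net charge +1.
Molecular formula: C12H24N3+

C12H24N3+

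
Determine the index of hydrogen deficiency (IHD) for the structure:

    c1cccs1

3

Molecular formula from the SMILES: C4H4S.
DoU = (2C + 2 + N − H − X)/2 = (2·4 + 2 + 0 − 4 − 0)/2 = 6/2 = 3.
(Structurally: 1 ring(s) + 2 π bond(s) = 3.)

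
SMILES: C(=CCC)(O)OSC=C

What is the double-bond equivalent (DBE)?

2

Molecular formula from the SMILES: C6H10O2S.
DoU = (2C + 2 + N − H − X)/2 = (2·6 + 2 + 0 − 10 − 0)/2 = 4/2 = 2.
(Structurally: 0 ring(s) + 2 π bond(s) = 2.)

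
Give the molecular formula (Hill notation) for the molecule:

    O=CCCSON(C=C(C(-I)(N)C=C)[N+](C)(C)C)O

Heavy atoms from the SMILES: 11 C, 1 I, 3 N, 3 O, 1 S.
Implicit hydrogens by atom environment:
  3 × C: 3 H each → 9
  3 × C: 2 H each → 6
  3 × C: 1 H each → 3
  2 × C: no H
  2 × O: no H
  1 × I: no H
  1 × N: 2 H
  1 × N: no H
  1 × N (charge +1): no H
  1 × O: 1 H
  1 × S: no H
  Total hydrogens = 21.
Net charge +1.
Molecular formula: C11H21IN3O3S+

C11H21IN3O3S+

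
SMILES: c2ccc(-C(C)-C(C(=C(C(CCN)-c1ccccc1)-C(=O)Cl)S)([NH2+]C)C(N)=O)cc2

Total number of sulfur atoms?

1

The symbol for sulfur appears 1 time in the SMILES.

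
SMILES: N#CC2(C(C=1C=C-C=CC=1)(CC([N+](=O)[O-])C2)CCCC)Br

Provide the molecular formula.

C16H19BrN2O2

Heavy atoms from the SMILES: 1 Br, 16 C, 2 N, 2 O.
Implicit hydrogens by atom environment:
  5 × C: 2 H each → 10
  5 × C (aromatic): 1 H each → 5
  3 × C: no H
  1 × Br: no H
  1 × C: 3 H
  1 × C: 1 H
  1 × C (aromatic): no H
  1 × N: no H
  1 × N (charge +1): no H
  1 × O: no H
  1 × O (charge -1): no H
  Total hydrogens = 19.
Molecular formula: C16H19BrN2O2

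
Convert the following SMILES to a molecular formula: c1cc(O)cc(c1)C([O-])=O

C7H5O3-

Heavy atoms from the SMILES: 7 C, 3 O.
Implicit hydrogens by atom environment:
  4 × C (aromatic): 1 H each → 4
  2 × C (aromatic): no H
  1 × C: no H
  1 × O: 1 H
  1 × O: no H
  1 × O (charge -1): no H
  Total hydrogens = 5.
Net charge -1.
Molecular formula: C7H5O3-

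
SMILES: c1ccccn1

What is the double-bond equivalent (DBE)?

Molecular formula from the SMILES: C5H5N.
DoU = (2C + 2 + N − H − X)/2 = (2·5 + 2 + 1 − 5 − 0)/2 = 8/2 = 4.
(Structurally: 1 ring(s) + 3 π bond(s) = 4.)

4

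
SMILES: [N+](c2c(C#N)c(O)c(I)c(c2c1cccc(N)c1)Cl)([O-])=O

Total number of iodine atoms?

The symbol for iodine appears 1 time in the SMILES.

1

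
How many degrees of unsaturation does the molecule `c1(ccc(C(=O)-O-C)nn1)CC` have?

5

Molecular formula from the SMILES: C8H10N2O2.
DoU = (2C + 2 + N − H − X)/2 = (2·8 + 2 + 2 − 10 − 0)/2 = 10/2 = 5.
(Structurally: 1 ring(s) + 4 π bond(s) = 5.)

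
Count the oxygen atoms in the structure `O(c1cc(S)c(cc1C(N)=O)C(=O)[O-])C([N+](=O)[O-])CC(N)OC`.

7

The symbol for oxygen appears 7 times in the SMILES.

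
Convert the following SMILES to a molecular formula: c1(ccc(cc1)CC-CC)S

C10H14S

Heavy atoms from the SMILES: 10 C, 1 S.
Implicit hydrogens by atom environment:
  4 × C (aromatic): 1 H each → 4
  3 × C: 2 H each → 6
  2 × C (aromatic): no H
  1 × C: 3 H
  1 × S: 1 H
  Total hydrogens = 14.
Molecular formula: C10H14S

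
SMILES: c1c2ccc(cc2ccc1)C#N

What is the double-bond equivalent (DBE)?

Molecular formula from the SMILES: C11H7N.
DoU = (2C + 2 + N − H − X)/2 = (2·11 + 2 + 1 − 7 − 0)/2 = 18/2 = 9.
(Structurally: 2 ring(s) + 7 π bond(s) = 9.)

9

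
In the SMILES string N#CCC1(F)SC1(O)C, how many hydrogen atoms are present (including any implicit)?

Hydrogens are implicit in SMILES; fill each atom to its normal valence:
  3 × C: no H
  1 × C: 3 H
  1 × C: 2 H
  1 × F: no H
  1 × N: no H
  1 × O: 1 H
  1 × S: no H
  Total hydrogens = 6.

6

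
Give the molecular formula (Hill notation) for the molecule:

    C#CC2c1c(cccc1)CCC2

Heavy atoms from the SMILES: 12 C.
Implicit hydrogens by atom environment:
  4 × C (aromatic): 1 H each → 4
  3 × C: 2 H each → 6
  2 × C: 1 H each → 2
  2 × C (aromatic): no H
  1 × C: no H
  Total hydrogens = 12.
Molecular formula: C12H12

C12H12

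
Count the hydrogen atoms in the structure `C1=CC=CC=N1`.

5

Hydrogens are implicit in SMILES; fill each atom to its normal valence:
  5 × C (aromatic): 1 H each → 5
  1 × N (aromatic): no H
  Total hydrogens = 5.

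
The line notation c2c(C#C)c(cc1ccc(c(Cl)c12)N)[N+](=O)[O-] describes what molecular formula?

C12H7ClN2O2

Heavy atoms from the SMILES: 12 C, 1 Cl, 2 N, 2 O.
Implicit hydrogens by atom environment:
  6 × C (aromatic): no H
  4 × C (aromatic): 1 H each → 4
  1 × C: 1 H
  1 × C: no H
  1 × Cl: no H
  1 × N: 2 H
  1 × N (charge +1): no H
  1 × O: no H
  1 × O (charge -1): no H
  Total hydrogens = 7.
Molecular formula: C12H7ClN2O2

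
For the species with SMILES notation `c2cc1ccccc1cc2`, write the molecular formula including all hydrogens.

C10H8

Heavy atoms from the SMILES: 10 C.
Implicit hydrogens by atom environment:
  8 × C (aromatic): 1 H each → 8
  2 × C (aromatic): no H
  Total hydrogens = 8.
Molecular formula: C10H8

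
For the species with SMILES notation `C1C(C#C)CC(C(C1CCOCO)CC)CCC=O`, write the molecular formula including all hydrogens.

Heavy atoms from the SMILES: 16 C, 3 O.
Implicit hydrogens by atom environment:
  8 × C: 2 H each → 16
  6 × C: 1 H each → 6
  2 × O: no H
  1 × C: 3 H
  1 × C: no H
  1 × O: 1 H
  Total hydrogens = 26.
Molecular formula: C16H26O3

C16H26O3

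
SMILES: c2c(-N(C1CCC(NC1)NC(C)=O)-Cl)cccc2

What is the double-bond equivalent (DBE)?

Molecular formula from the SMILES: C13H18ClN3O.
DoU = (2C + 2 + N − H − X)/2 = (2·13 + 2 + 3 − 18 − 1)/2 = 12/2 = 6.
(Structurally: 2 ring(s) + 4 π bond(s) = 6.)

6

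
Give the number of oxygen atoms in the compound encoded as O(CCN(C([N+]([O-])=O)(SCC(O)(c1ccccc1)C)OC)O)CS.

6

The symbol for oxygen appears 6 times in the SMILES.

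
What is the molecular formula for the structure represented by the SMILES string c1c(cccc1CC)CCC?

Heavy atoms from the SMILES: 11 C.
Implicit hydrogens by atom environment:
  4 × C (aromatic): 1 H each → 4
  3 × C: 2 H each → 6
  2 × C: 3 H each → 6
  2 × C (aromatic): no H
  Total hydrogens = 16.
Molecular formula: C11H16

C11H16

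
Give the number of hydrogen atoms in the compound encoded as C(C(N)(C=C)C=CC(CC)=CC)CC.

23

Hydrogens are implicit in SMILES; fill each atom to its normal valence:
  4 × C: 2 H each → 8
  4 × C: 1 H each → 4
  3 × C: 3 H each → 9
  2 × C: no H
  1 × N: 2 H
  Total hydrogens = 23.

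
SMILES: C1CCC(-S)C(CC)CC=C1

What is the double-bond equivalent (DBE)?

2

Molecular formula from the SMILES: C10H18S.
DoU = (2C + 2 + N − H − X)/2 = (2·10 + 2 + 0 − 18 − 0)/2 = 4/2 = 2.
(Structurally: 1 ring(s) + 1 π bond(s) = 2.)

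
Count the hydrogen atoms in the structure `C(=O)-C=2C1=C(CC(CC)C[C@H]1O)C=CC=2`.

Hydrogens are implicit in SMILES; fill each atom to its normal valence:
  3 × C: 2 H each → 6
  3 × C (aromatic): 1 H each → 3
  3 × C: 1 H each → 3
  3 × C (aromatic): no H
  1 × C: 3 H
  1 × O: 1 H
  1 × O: no H
  Total hydrogens = 16.

16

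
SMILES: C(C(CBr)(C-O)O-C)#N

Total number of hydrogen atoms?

8

Hydrogens are implicit in SMILES; fill each atom to its normal valence:
  2 × C: 2 H each → 4
  2 × C: no H
  1 × Br: no H
  1 × C: 3 H
  1 × N: no H
  1 × O: 1 H
  1 × O: no H
  Total hydrogens = 8.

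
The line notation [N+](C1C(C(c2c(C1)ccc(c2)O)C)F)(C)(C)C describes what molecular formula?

C14H21FNO+

Heavy atoms from the SMILES: 14 C, 1 F, 1 N, 1 O.
Implicit hydrogens by atom environment:
  4 × C: 3 H each → 12
  3 × C (aromatic): 1 H each → 3
  3 × C: 1 H each → 3
  3 × C (aromatic): no H
  1 × C: 2 H
  1 × F: no H
  1 × N (charge +1): no H
  1 × O: 1 H
  Total hydrogens = 21.
Net charge +1.
Molecular formula: C14H21FNO+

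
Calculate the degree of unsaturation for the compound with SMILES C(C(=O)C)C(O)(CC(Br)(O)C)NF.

1

Molecular formula from the SMILES: C7H13BrFNO3.
DoU = (2C + 2 + N − H − X)/2 = (2·7 + 2 + 1 − 13 − 2)/2 = 2/2 = 1.
(Structurally: 0 ring(s) + 1 π bond(s) = 1.)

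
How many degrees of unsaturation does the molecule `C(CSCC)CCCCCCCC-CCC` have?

0

Molecular formula from the SMILES: C15H32S.
DoU = (2C + 2 + N − H − X)/2 = (2·15 + 2 + 0 − 32 − 0)/2 = 0/2 = 0.
(Structurally: 0 ring(s) + 0 π bond(s) = 0.)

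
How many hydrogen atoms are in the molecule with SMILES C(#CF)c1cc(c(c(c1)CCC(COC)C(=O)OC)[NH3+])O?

19

Hydrogens are implicit in SMILES; fill each atom to its normal valence:
  4 × C (aromatic): no H
  3 × C: 2 H each → 6
  3 × C: no H
  3 × O: no H
  2 × C: 3 H each → 6
  2 × C (aromatic): 1 H each → 2
  1 × C: 1 H
  1 × F: no H
  1 × N (charge +1): 3 H
  1 × O: 1 H
  Total hydrogens = 19.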